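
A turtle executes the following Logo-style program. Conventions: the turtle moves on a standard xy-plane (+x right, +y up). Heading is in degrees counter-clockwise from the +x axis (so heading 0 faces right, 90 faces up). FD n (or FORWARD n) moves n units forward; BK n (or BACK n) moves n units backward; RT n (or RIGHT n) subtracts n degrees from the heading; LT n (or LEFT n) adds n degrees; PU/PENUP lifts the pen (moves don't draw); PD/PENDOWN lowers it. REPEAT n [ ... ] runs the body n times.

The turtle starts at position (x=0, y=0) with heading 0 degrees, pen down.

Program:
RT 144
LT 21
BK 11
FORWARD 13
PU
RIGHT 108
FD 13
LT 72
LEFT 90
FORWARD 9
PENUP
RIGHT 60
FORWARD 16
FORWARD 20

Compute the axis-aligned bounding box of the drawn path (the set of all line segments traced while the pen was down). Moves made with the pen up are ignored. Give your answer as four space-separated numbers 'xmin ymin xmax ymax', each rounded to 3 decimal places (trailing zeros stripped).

Answer: -1.089 -1.677 5.991 9.225

Derivation:
Executing turtle program step by step:
Start: pos=(0,0), heading=0, pen down
RT 144: heading 0 -> 216
LT 21: heading 216 -> 237
BK 11: (0,0) -> (5.991,9.225) [heading=237, draw]
FD 13: (5.991,9.225) -> (-1.089,-1.677) [heading=237, draw]
PU: pen up
RT 108: heading 237 -> 129
FD 13: (-1.089,-1.677) -> (-9.27,8.426) [heading=129, move]
LT 72: heading 129 -> 201
LT 90: heading 201 -> 291
FD 9: (-9.27,8.426) -> (-6.045,0.023) [heading=291, move]
PU: pen up
RT 60: heading 291 -> 231
FD 16: (-6.045,0.023) -> (-16.114,-12.411) [heading=231, move]
FD 20: (-16.114,-12.411) -> (-28.701,-27.954) [heading=231, move]
Final: pos=(-28.701,-27.954), heading=231, 2 segment(s) drawn

Segment endpoints: x in {-1.089, 0, 5.991}, y in {-1.677, 0, 9.225}
xmin=-1.089, ymin=-1.677, xmax=5.991, ymax=9.225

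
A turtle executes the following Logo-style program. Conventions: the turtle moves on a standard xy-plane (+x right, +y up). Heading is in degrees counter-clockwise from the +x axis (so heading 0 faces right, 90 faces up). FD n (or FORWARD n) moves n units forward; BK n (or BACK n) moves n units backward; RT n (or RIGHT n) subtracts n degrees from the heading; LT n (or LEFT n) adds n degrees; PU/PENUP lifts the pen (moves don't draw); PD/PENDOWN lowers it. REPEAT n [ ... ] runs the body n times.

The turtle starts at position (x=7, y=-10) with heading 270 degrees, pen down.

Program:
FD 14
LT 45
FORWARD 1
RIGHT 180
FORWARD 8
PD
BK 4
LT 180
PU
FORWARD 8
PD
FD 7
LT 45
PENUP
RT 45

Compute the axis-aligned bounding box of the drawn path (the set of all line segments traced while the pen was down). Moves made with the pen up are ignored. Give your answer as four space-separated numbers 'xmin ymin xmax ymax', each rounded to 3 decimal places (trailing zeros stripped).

Answer: 2.05 -32.485 15.485 -10

Derivation:
Executing turtle program step by step:
Start: pos=(7,-10), heading=270, pen down
FD 14: (7,-10) -> (7,-24) [heading=270, draw]
LT 45: heading 270 -> 315
FD 1: (7,-24) -> (7.707,-24.707) [heading=315, draw]
RT 180: heading 315 -> 135
FD 8: (7.707,-24.707) -> (2.05,-19.05) [heading=135, draw]
PD: pen down
BK 4: (2.05,-19.05) -> (4.879,-21.879) [heading=135, draw]
LT 180: heading 135 -> 315
PU: pen up
FD 8: (4.879,-21.879) -> (10.536,-27.536) [heading=315, move]
PD: pen down
FD 7: (10.536,-27.536) -> (15.485,-32.485) [heading=315, draw]
LT 45: heading 315 -> 0
PU: pen up
RT 45: heading 0 -> 315
Final: pos=(15.485,-32.485), heading=315, 5 segment(s) drawn

Segment endpoints: x in {2.05, 4.879, 7, 7, 7.707, 10.536, 15.485}, y in {-32.485, -27.536, -24.707, -24, -21.879, -19.05, -10}
xmin=2.05, ymin=-32.485, xmax=15.485, ymax=-10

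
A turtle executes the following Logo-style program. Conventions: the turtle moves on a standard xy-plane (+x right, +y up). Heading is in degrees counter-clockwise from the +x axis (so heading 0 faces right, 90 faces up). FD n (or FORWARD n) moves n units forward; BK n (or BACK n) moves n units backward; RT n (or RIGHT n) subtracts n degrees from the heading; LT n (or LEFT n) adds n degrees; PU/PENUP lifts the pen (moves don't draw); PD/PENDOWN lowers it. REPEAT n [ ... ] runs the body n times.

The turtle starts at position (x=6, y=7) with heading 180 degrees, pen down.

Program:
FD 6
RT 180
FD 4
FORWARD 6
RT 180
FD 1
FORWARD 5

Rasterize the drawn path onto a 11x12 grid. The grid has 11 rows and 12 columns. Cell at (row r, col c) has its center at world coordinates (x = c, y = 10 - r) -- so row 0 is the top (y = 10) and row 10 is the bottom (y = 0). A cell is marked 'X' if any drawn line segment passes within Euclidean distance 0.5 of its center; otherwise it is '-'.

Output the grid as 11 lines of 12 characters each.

Segment 0: (6,7) -> (0,7)
Segment 1: (0,7) -> (4,7)
Segment 2: (4,7) -> (10,7)
Segment 3: (10,7) -> (9,7)
Segment 4: (9,7) -> (4,7)

Answer: ------------
------------
------------
XXXXXXXXXXX-
------------
------------
------------
------------
------------
------------
------------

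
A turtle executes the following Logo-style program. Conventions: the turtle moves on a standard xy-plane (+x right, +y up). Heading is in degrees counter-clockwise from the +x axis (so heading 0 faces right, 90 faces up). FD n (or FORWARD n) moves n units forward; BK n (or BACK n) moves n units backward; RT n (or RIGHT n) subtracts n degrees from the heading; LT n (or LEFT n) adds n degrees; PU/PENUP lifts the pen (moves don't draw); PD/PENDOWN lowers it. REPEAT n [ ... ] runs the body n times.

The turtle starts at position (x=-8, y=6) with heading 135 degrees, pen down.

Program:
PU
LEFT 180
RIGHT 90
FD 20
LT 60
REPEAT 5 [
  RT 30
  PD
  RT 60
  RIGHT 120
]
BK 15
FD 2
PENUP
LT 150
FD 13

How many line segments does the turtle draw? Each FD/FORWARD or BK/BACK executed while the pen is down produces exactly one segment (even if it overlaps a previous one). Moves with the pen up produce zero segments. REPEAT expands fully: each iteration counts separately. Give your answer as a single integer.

Executing turtle program step by step:
Start: pos=(-8,6), heading=135, pen down
PU: pen up
LT 180: heading 135 -> 315
RT 90: heading 315 -> 225
FD 20: (-8,6) -> (-22.142,-8.142) [heading=225, move]
LT 60: heading 225 -> 285
REPEAT 5 [
  -- iteration 1/5 --
  RT 30: heading 285 -> 255
  PD: pen down
  RT 60: heading 255 -> 195
  RT 120: heading 195 -> 75
  -- iteration 2/5 --
  RT 30: heading 75 -> 45
  PD: pen down
  RT 60: heading 45 -> 345
  RT 120: heading 345 -> 225
  -- iteration 3/5 --
  RT 30: heading 225 -> 195
  PD: pen down
  RT 60: heading 195 -> 135
  RT 120: heading 135 -> 15
  -- iteration 4/5 --
  RT 30: heading 15 -> 345
  PD: pen down
  RT 60: heading 345 -> 285
  RT 120: heading 285 -> 165
  -- iteration 5/5 --
  RT 30: heading 165 -> 135
  PD: pen down
  RT 60: heading 135 -> 75
  RT 120: heading 75 -> 315
]
BK 15: (-22.142,-8.142) -> (-32.749,2.464) [heading=315, draw]
FD 2: (-32.749,2.464) -> (-31.335,1.05) [heading=315, draw]
PU: pen up
LT 150: heading 315 -> 105
FD 13: (-31.335,1.05) -> (-34.699,13.607) [heading=105, move]
Final: pos=(-34.699,13.607), heading=105, 2 segment(s) drawn
Segments drawn: 2

Answer: 2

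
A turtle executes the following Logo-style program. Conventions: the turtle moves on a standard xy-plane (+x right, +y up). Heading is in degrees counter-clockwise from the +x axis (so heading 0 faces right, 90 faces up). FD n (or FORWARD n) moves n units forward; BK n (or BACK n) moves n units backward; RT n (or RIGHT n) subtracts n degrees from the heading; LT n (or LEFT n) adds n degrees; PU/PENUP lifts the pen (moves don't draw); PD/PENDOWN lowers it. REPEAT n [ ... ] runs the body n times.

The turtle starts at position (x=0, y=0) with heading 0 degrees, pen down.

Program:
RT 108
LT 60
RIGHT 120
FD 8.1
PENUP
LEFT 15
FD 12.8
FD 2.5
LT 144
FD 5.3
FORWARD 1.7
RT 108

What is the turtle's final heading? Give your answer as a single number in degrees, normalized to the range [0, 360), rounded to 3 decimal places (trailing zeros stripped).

Executing turtle program step by step:
Start: pos=(0,0), heading=0, pen down
RT 108: heading 0 -> 252
LT 60: heading 252 -> 312
RT 120: heading 312 -> 192
FD 8.1: (0,0) -> (-7.923,-1.684) [heading=192, draw]
PU: pen up
LT 15: heading 192 -> 207
FD 12.8: (-7.923,-1.684) -> (-19.328,-7.495) [heading=207, move]
FD 2.5: (-19.328,-7.495) -> (-21.555,-8.63) [heading=207, move]
LT 144: heading 207 -> 351
FD 5.3: (-21.555,-8.63) -> (-16.321,-9.459) [heading=351, move]
FD 1.7: (-16.321,-9.459) -> (-14.642,-9.725) [heading=351, move]
RT 108: heading 351 -> 243
Final: pos=(-14.642,-9.725), heading=243, 1 segment(s) drawn

Answer: 243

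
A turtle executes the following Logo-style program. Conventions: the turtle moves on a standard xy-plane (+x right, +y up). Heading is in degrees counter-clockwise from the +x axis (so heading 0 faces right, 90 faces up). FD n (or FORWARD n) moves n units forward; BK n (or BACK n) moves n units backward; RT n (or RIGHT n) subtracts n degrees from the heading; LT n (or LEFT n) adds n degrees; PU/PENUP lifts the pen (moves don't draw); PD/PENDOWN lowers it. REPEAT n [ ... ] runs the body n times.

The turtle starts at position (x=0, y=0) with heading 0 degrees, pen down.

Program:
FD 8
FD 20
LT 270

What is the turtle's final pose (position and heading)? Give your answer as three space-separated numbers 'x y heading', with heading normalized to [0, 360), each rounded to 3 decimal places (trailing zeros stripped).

Answer: 28 0 270

Derivation:
Executing turtle program step by step:
Start: pos=(0,0), heading=0, pen down
FD 8: (0,0) -> (8,0) [heading=0, draw]
FD 20: (8,0) -> (28,0) [heading=0, draw]
LT 270: heading 0 -> 270
Final: pos=(28,0), heading=270, 2 segment(s) drawn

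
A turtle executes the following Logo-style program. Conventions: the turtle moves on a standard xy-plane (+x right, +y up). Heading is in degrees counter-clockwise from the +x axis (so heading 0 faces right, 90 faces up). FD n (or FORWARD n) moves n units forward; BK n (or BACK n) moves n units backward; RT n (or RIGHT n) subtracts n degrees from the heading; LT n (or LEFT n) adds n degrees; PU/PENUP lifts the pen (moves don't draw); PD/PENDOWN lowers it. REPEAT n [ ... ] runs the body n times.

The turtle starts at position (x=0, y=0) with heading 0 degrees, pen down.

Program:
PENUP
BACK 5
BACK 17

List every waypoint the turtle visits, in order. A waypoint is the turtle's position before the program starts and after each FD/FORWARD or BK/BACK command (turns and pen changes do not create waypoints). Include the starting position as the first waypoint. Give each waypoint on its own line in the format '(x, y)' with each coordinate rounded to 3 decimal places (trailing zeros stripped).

Answer: (0, 0)
(-5, 0)
(-22, 0)

Derivation:
Executing turtle program step by step:
Start: pos=(0,0), heading=0, pen down
PU: pen up
BK 5: (0,0) -> (-5,0) [heading=0, move]
BK 17: (-5,0) -> (-22,0) [heading=0, move]
Final: pos=(-22,0), heading=0, 0 segment(s) drawn
Waypoints (3 total):
(0, 0)
(-5, 0)
(-22, 0)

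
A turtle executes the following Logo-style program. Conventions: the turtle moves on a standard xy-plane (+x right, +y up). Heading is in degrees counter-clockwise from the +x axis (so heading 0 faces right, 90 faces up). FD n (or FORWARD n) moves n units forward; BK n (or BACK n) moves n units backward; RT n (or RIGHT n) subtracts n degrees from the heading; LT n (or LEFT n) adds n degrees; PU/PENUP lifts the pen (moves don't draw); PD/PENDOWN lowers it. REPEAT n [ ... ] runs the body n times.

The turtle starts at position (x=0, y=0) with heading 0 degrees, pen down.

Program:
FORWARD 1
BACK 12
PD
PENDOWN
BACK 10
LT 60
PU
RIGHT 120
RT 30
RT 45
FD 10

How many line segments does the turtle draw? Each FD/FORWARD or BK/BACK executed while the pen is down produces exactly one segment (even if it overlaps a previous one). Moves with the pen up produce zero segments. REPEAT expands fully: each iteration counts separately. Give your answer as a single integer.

Executing turtle program step by step:
Start: pos=(0,0), heading=0, pen down
FD 1: (0,0) -> (1,0) [heading=0, draw]
BK 12: (1,0) -> (-11,0) [heading=0, draw]
PD: pen down
PD: pen down
BK 10: (-11,0) -> (-21,0) [heading=0, draw]
LT 60: heading 0 -> 60
PU: pen up
RT 120: heading 60 -> 300
RT 30: heading 300 -> 270
RT 45: heading 270 -> 225
FD 10: (-21,0) -> (-28.071,-7.071) [heading=225, move]
Final: pos=(-28.071,-7.071), heading=225, 3 segment(s) drawn
Segments drawn: 3

Answer: 3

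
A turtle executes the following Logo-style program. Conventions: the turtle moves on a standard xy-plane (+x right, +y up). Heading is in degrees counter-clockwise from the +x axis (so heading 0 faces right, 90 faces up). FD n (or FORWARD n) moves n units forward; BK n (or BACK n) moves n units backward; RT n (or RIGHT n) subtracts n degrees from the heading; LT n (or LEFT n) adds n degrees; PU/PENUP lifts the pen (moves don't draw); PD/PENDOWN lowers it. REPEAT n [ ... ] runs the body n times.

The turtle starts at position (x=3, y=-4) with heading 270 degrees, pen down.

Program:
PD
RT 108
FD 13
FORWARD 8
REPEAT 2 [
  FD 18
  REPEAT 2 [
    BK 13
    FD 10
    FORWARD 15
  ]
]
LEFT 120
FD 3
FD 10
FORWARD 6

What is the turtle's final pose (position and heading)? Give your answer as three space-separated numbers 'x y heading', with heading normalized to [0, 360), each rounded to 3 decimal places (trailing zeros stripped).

Answer: -92.911 9.862 282

Derivation:
Executing turtle program step by step:
Start: pos=(3,-4), heading=270, pen down
PD: pen down
RT 108: heading 270 -> 162
FD 13: (3,-4) -> (-9.364,0.017) [heading=162, draw]
FD 8: (-9.364,0.017) -> (-16.972,2.489) [heading=162, draw]
REPEAT 2 [
  -- iteration 1/2 --
  FD 18: (-16.972,2.489) -> (-34.091,8.052) [heading=162, draw]
  REPEAT 2 [
    -- iteration 1/2 --
    BK 13: (-34.091,8.052) -> (-21.727,4.034) [heading=162, draw]
    FD 10: (-21.727,4.034) -> (-31.238,7.125) [heading=162, draw]
    FD 15: (-31.238,7.125) -> (-45.504,11.76) [heading=162, draw]
    -- iteration 2/2 --
    BK 13: (-45.504,11.76) -> (-33.14,7.743) [heading=162, draw]
    FD 10: (-33.14,7.743) -> (-42.651,10.833) [heading=162, draw]
    FD 15: (-42.651,10.833) -> (-56.917,15.468) [heading=162, draw]
  ]
  -- iteration 2/2 --
  FD 18: (-56.917,15.468) -> (-74.036,21.03) [heading=162, draw]
  REPEAT 2 [
    -- iteration 1/2 --
    BK 13: (-74.036,21.03) -> (-61.672,17.013) [heading=162, draw]
    FD 10: (-61.672,17.013) -> (-71.182,20.103) [heading=162, draw]
    FD 15: (-71.182,20.103) -> (-85.448,24.739) [heading=162, draw]
    -- iteration 2/2 --
    BK 13: (-85.448,24.739) -> (-73.085,20.721) [heading=162, draw]
    FD 10: (-73.085,20.721) -> (-82.595,23.812) [heading=162, draw]
    FD 15: (-82.595,23.812) -> (-96.861,28.447) [heading=162, draw]
  ]
]
LT 120: heading 162 -> 282
FD 3: (-96.861,28.447) -> (-96.237,25.512) [heading=282, draw]
FD 10: (-96.237,25.512) -> (-94.158,15.731) [heading=282, draw]
FD 6: (-94.158,15.731) -> (-92.911,9.862) [heading=282, draw]
Final: pos=(-92.911,9.862), heading=282, 19 segment(s) drawn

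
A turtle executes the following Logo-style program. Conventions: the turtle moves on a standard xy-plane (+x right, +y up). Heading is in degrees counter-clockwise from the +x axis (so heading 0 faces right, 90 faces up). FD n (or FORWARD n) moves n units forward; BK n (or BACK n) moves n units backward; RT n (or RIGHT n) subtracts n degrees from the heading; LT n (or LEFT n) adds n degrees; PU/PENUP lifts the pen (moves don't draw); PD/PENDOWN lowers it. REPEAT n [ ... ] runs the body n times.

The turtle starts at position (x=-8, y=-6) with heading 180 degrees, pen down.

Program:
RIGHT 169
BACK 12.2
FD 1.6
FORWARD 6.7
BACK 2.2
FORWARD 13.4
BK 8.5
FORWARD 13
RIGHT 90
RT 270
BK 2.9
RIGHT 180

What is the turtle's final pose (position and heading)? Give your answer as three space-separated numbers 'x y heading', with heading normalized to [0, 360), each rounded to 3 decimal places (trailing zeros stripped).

Executing turtle program step by step:
Start: pos=(-8,-6), heading=180, pen down
RT 169: heading 180 -> 11
BK 12.2: (-8,-6) -> (-19.976,-8.328) [heading=11, draw]
FD 1.6: (-19.976,-8.328) -> (-18.405,-8.023) [heading=11, draw]
FD 6.7: (-18.405,-8.023) -> (-11.828,-6.744) [heading=11, draw]
BK 2.2: (-11.828,-6.744) -> (-13.988,-7.164) [heading=11, draw]
FD 13.4: (-13.988,-7.164) -> (-0.834,-4.607) [heading=11, draw]
BK 8.5: (-0.834,-4.607) -> (-9.178,-6.229) [heading=11, draw]
FD 13: (-9.178,-6.229) -> (3.583,-3.748) [heading=11, draw]
RT 90: heading 11 -> 281
RT 270: heading 281 -> 11
BK 2.9: (3.583,-3.748) -> (0.736,-4.302) [heading=11, draw]
RT 180: heading 11 -> 191
Final: pos=(0.736,-4.302), heading=191, 8 segment(s) drawn

Answer: 0.736 -4.302 191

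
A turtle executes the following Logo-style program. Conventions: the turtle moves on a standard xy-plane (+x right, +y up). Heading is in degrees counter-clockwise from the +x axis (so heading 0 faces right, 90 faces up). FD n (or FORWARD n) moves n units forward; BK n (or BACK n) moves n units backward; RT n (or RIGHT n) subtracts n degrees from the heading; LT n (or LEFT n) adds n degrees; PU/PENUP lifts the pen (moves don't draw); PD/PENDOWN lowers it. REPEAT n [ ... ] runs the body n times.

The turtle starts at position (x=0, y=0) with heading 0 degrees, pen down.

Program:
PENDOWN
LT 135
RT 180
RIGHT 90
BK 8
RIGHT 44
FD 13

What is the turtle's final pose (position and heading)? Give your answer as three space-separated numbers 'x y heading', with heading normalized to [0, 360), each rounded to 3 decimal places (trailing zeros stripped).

Answer: -7.341 5.43 181

Derivation:
Executing turtle program step by step:
Start: pos=(0,0), heading=0, pen down
PD: pen down
LT 135: heading 0 -> 135
RT 180: heading 135 -> 315
RT 90: heading 315 -> 225
BK 8: (0,0) -> (5.657,5.657) [heading=225, draw]
RT 44: heading 225 -> 181
FD 13: (5.657,5.657) -> (-7.341,5.43) [heading=181, draw]
Final: pos=(-7.341,5.43), heading=181, 2 segment(s) drawn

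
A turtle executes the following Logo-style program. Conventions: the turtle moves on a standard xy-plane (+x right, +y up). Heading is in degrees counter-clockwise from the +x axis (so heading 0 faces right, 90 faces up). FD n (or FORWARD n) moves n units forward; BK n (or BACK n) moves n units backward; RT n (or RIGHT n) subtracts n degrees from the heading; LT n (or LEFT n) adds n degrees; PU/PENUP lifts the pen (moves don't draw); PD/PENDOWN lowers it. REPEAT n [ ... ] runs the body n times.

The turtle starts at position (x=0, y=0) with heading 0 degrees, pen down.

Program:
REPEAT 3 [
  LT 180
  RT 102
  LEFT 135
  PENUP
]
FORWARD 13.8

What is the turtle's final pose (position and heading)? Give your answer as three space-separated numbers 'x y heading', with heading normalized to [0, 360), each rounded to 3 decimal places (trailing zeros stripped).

Executing turtle program step by step:
Start: pos=(0,0), heading=0, pen down
REPEAT 3 [
  -- iteration 1/3 --
  LT 180: heading 0 -> 180
  RT 102: heading 180 -> 78
  LT 135: heading 78 -> 213
  PU: pen up
  -- iteration 2/3 --
  LT 180: heading 213 -> 33
  RT 102: heading 33 -> 291
  LT 135: heading 291 -> 66
  PU: pen up
  -- iteration 3/3 --
  LT 180: heading 66 -> 246
  RT 102: heading 246 -> 144
  LT 135: heading 144 -> 279
  PU: pen up
]
FD 13.8: (0,0) -> (2.159,-13.63) [heading=279, move]
Final: pos=(2.159,-13.63), heading=279, 0 segment(s) drawn

Answer: 2.159 -13.63 279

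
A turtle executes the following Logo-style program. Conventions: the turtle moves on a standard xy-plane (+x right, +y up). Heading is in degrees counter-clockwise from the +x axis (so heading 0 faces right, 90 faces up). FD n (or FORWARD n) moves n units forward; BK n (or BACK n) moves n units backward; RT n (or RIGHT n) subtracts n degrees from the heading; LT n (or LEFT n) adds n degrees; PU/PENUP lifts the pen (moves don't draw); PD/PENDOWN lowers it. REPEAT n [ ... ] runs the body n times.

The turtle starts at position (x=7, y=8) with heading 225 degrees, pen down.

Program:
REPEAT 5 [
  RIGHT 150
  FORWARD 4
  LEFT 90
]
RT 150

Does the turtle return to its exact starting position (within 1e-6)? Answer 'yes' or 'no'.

Executing turtle program step by step:
Start: pos=(7,8), heading=225, pen down
REPEAT 5 [
  -- iteration 1/5 --
  RT 150: heading 225 -> 75
  FD 4: (7,8) -> (8.035,11.864) [heading=75, draw]
  LT 90: heading 75 -> 165
  -- iteration 2/5 --
  RT 150: heading 165 -> 15
  FD 4: (8.035,11.864) -> (11.899,12.899) [heading=15, draw]
  LT 90: heading 15 -> 105
  -- iteration 3/5 --
  RT 150: heading 105 -> 315
  FD 4: (11.899,12.899) -> (14.727,10.071) [heading=315, draw]
  LT 90: heading 315 -> 45
  -- iteration 4/5 --
  RT 150: heading 45 -> 255
  FD 4: (14.727,10.071) -> (13.692,6.207) [heading=255, draw]
  LT 90: heading 255 -> 345
  -- iteration 5/5 --
  RT 150: heading 345 -> 195
  FD 4: (13.692,6.207) -> (9.828,5.172) [heading=195, draw]
  LT 90: heading 195 -> 285
]
RT 150: heading 285 -> 135
Final: pos=(9.828,5.172), heading=135, 5 segment(s) drawn

Start position: (7, 8)
Final position: (9.828, 5.172)
Distance = 4; >= 1e-6 -> NOT closed

Answer: no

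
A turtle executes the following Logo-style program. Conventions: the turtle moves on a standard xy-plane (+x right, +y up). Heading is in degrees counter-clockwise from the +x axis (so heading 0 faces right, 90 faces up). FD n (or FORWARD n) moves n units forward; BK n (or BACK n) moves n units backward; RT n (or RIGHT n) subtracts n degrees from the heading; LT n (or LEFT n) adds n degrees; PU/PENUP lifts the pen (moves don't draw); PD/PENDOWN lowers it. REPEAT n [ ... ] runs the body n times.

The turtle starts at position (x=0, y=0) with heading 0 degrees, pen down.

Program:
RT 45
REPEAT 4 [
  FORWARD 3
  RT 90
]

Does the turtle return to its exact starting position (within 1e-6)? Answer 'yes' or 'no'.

Executing turtle program step by step:
Start: pos=(0,0), heading=0, pen down
RT 45: heading 0 -> 315
REPEAT 4 [
  -- iteration 1/4 --
  FD 3: (0,0) -> (2.121,-2.121) [heading=315, draw]
  RT 90: heading 315 -> 225
  -- iteration 2/4 --
  FD 3: (2.121,-2.121) -> (0,-4.243) [heading=225, draw]
  RT 90: heading 225 -> 135
  -- iteration 3/4 --
  FD 3: (0,-4.243) -> (-2.121,-2.121) [heading=135, draw]
  RT 90: heading 135 -> 45
  -- iteration 4/4 --
  FD 3: (-2.121,-2.121) -> (0,0) [heading=45, draw]
  RT 90: heading 45 -> 315
]
Final: pos=(0,0), heading=315, 4 segment(s) drawn

Start position: (0, 0)
Final position: (0, 0)
Distance = 0; < 1e-6 -> CLOSED

Answer: yes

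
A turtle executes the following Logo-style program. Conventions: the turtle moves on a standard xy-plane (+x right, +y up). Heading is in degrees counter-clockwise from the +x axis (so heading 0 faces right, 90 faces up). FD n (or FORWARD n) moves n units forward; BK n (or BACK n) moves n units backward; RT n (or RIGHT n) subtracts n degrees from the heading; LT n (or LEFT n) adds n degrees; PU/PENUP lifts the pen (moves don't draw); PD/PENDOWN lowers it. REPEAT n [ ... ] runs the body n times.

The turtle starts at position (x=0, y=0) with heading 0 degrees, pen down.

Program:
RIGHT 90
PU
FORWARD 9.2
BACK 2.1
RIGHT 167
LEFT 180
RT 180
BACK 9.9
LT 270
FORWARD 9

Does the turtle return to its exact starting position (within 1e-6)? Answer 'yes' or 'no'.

Executing turtle program step by step:
Start: pos=(0,0), heading=0, pen down
RT 90: heading 0 -> 270
PU: pen up
FD 9.2: (0,0) -> (0,-9.2) [heading=270, move]
BK 2.1: (0,-9.2) -> (0,-7.1) [heading=270, move]
RT 167: heading 270 -> 103
LT 180: heading 103 -> 283
RT 180: heading 283 -> 103
BK 9.9: (0,-7.1) -> (2.227,-16.746) [heading=103, move]
LT 270: heading 103 -> 13
FD 9: (2.227,-16.746) -> (10.996,-14.722) [heading=13, move]
Final: pos=(10.996,-14.722), heading=13, 0 segment(s) drawn

Start position: (0, 0)
Final position: (10.996, -14.722)
Distance = 18.375; >= 1e-6 -> NOT closed

Answer: no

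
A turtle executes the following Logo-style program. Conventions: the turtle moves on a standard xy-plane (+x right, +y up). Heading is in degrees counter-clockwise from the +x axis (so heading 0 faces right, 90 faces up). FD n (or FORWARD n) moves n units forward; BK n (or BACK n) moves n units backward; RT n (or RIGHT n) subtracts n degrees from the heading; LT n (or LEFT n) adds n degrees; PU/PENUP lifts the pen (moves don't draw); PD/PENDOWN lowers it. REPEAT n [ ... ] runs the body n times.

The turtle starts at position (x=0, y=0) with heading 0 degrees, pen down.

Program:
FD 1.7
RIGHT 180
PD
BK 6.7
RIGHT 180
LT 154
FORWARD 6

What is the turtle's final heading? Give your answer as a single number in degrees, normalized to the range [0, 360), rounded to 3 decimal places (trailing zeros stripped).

Answer: 154

Derivation:
Executing turtle program step by step:
Start: pos=(0,0), heading=0, pen down
FD 1.7: (0,0) -> (1.7,0) [heading=0, draw]
RT 180: heading 0 -> 180
PD: pen down
BK 6.7: (1.7,0) -> (8.4,0) [heading=180, draw]
RT 180: heading 180 -> 0
LT 154: heading 0 -> 154
FD 6: (8.4,0) -> (3.007,2.63) [heading=154, draw]
Final: pos=(3.007,2.63), heading=154, 3 segment(s) drawn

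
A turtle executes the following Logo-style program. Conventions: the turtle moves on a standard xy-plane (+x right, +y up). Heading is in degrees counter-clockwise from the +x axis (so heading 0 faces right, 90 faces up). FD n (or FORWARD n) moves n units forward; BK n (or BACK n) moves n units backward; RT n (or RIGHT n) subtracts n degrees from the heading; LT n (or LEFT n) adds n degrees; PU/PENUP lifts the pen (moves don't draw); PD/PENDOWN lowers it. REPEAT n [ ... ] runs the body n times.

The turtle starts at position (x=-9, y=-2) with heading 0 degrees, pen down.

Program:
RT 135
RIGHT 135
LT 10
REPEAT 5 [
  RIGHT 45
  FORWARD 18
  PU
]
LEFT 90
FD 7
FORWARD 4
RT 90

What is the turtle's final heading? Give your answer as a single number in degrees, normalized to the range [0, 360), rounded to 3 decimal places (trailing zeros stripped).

Executing turtle program step by step:
Start: pos=(-9,-2), heading=0, pen down
RT 135: heading 0 -> 225
RT 135: heading 225 -> 90
LT 10: heading 90 -> 100
REPEAT 5 [
  -- iteration 1/5 --
  RT 45: heading 100 -> 55
  FD 18: (-9,-2) -> (1.324,12.745) [heading=55, draw]
  PU: pen up
  -- iteration 2/5 --
  RT 45: heading 55 -> 10
  FD 18: (1.324,12.745) -> (19.051,15.87) [heading=10, move]
  PU: pen up
  -- iteration 3/5 --
  RT 45: heading 10 -> 325
  FD 18: (19.051,15.87) -> (33.796,5.546) [heading=325, move]
  PU: pen up
  -- iteration 4/5 --
  RT 45: heading 325 -> 280
  FD 18: (33.796,5.546) -> (36.921,-12.181) [heading=280, move]
  PU: pen up
  -- iteration 5/5 --
  RT 45: heading 280 -> 235
  FD 18: (36.921,-12.181) -> (26.597,-26.925) [heading=235, move]
  PU: pen up
]
LT 90: heading 235 -> 325
FD 7: (26.597,-26.925) -> (32.331,-30.94) [heading=325, move]
FD 4: (32.331,-30.94) -> (35.608,-33.235) [heading=325, move]
RT 90: heading 325 -> 235
Final: pos=(35.608,-33.235), heading=235, 1 segment(s) drawn

Answer: 235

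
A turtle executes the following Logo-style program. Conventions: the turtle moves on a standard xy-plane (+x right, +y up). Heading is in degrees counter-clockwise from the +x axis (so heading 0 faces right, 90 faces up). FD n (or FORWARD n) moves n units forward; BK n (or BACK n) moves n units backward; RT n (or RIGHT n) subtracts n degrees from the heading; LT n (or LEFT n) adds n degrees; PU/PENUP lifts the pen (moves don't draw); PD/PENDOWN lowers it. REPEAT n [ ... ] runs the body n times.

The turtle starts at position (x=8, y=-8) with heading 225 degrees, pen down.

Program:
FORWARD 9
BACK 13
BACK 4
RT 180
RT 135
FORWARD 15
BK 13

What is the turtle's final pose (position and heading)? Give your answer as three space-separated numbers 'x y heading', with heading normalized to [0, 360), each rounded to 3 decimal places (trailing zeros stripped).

Executing turtle program step by step:
Start: pos=(8,-8), heading=225, pen down
FD 9: (8,-8) -> (1.636,-14.364) [heading=225, draw]
BK 13: (1.636,-14.364) -> (10.828,-5.172) [heading=225, draw]
BK 4: (10.828,-5.172) -> (13.657,-2.343) [heading=225, draw]
RT 180: heading 225 -> 45
RT 135: heading 45 -> 270
FD 15: (13.657,-2.343) -> (13.657,-17.343) [heading=270, draw]
BK 13: (13.657,-17.343) -> (13.657,-4.343) [heading=270, draw]
Final: pos=(13.657,-4.343), heading=270, 5 segment(s) drawn

Answer: 13.657 -4.343 270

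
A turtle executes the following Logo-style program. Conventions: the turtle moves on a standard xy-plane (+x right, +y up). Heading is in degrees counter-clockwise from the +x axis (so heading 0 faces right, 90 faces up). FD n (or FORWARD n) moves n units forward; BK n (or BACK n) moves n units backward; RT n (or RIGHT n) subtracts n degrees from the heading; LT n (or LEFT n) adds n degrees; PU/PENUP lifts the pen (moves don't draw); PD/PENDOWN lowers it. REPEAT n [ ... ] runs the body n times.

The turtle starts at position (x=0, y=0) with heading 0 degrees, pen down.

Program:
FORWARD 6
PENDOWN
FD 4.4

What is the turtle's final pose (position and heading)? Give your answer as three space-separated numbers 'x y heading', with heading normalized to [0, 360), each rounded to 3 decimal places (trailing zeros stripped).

Answer: 10.4 0 0

Derivation:
Executing turtle program step by step:
Start: pos=(0,0), heading=0, pen down
FD 6: (0,0) -> (6,0) [heading=0, draw]
PD: pen down
FD 4.4: (6,0) -> (10.4,0) [heading=0, draw]
Final: pos=(10.4,0), heading=0, 2 segment(s) drawn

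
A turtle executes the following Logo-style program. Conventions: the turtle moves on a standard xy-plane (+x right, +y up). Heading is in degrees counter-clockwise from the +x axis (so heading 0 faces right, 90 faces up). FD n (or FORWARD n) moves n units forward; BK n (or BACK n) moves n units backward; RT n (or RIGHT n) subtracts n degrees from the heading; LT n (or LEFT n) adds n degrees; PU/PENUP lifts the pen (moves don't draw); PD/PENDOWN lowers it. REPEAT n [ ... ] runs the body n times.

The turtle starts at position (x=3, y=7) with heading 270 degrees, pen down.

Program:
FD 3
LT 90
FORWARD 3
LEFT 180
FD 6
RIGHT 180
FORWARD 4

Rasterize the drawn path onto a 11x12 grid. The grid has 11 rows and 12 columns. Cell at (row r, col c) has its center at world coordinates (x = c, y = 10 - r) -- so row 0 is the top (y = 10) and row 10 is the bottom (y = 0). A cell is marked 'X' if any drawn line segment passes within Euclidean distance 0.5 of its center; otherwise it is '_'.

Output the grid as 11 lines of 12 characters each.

Answer: ____________
____________
____________
___X________
___X________
___X________
XXXXXXX_____
____________
____________
____________
____________

Derivation:
Segment 0: (3,7) -> (3,4)
Segment 1: (3,4) -> (6,4)
Segment 2: (6,4) -> (0,4)
Segment 3: (0,4) -> (4,4)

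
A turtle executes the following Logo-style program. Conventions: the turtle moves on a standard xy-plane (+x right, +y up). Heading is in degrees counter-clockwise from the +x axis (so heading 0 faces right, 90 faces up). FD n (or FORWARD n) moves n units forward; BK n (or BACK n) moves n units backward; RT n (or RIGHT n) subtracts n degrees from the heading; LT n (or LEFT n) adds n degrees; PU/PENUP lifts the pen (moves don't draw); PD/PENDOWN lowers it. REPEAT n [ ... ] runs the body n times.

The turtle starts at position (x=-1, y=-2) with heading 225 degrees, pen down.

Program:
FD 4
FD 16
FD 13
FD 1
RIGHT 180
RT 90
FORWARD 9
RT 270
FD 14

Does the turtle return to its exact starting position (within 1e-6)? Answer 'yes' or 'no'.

Answer: no

Derivation:
Executing turtle program step by step:
Start: pos=(-1,-2), heading=225, pen down
FD 4: (-1,-2) -> (-3.828,-4.828) [heading=225, draw]
FD 16: (-3.828,-4.828) -> (-15.142,-16.142) [heading=225, draw]
FD 13: (-15.142,-16.142) -> (-24.335,-25.335) [heading=225, draw]
FD 1: (-24.335,-25.335) -> (-25.042,-26.042) [heading=225, draw]
RT 180: heading 225 -> 45
RT 90: heading 45 -> 315
FD 9: (-25.042,-26.042) -> (-18.678,-32.406) [heading=315, draw]
RT 270: heading 315 -> 45
FD 14: (-18.678,-32.406) -> (-8.778,-22.506) [heading=45, draw]
Final: pos=(-8.778,-22.506), heading=45, 6 segment(s) drawn

Start position: (-1, -2)
Final position: (-8.778, -22.506)
Distance = 21.932; >= 1e-6 -> NOT closed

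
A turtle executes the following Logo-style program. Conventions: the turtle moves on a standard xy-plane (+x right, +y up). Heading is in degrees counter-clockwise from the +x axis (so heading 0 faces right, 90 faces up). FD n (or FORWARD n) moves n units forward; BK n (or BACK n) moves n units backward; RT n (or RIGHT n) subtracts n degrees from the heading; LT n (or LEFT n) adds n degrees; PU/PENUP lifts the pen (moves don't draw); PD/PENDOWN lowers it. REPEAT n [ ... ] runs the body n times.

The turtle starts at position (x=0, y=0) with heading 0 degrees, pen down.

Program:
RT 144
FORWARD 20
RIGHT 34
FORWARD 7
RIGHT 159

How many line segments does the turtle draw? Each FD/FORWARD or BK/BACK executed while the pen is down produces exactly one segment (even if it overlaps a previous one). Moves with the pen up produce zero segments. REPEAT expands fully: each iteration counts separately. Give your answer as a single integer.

Executing turtle program step by step:
Start: pos=(0,0), heading=0, pen down
RT 144: heading 0 -> 216
FD 20: (0,0) -> (-16.18,-11.756) [heading=216, draw]
RT 34: heading 216 -> 182
FD 7: (-16.18,-11.756) -> (-23.176,-12) [heading=182, draw]
RT 159: heading 182 -> 23
Final: pos=(-23.176,-12), heading=23, 2 segment(s) drawn
Segments drawn: 2

Answer: 2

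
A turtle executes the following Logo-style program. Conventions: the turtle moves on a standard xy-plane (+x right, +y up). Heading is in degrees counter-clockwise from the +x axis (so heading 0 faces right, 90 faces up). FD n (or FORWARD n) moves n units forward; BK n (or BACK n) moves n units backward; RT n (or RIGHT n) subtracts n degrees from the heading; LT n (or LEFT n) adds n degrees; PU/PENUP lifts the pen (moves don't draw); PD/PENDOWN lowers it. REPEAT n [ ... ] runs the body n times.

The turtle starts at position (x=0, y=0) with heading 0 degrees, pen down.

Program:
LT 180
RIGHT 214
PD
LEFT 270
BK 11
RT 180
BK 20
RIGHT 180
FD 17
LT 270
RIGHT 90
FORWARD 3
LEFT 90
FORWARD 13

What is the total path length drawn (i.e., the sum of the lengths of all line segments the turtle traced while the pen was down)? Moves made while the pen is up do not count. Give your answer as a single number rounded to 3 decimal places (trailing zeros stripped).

Answer: 64

Derivation:
Executing turtle program step by step:
Start: pos=(0,0), heading=0, pen down
LT 180: heading 0 -> 180
RT 214: heading 180 -> 326
PD: pen down
LT 270: heading 326 -> 236
BK 11: (0,0) -> (6.151,9.119) [heading=236, draw]
RT 180: heading 236 -> 56
BK 20: (6.151,9.119) -> (-5.033,-7.461) [heading=56, draw]
RT 180: heading 56 -> 236
FD 17: (-5.033,-7.461) -> (-14.539,-21.555) [heading=236, draw]
LT 270: heading 236 -> 146
RT 90: heading 146 -> 56
FD 3: (-14.539,-21.555) -> (-12.861,-19.068) [heading=56, draw]
LT 90: heading 56 -> 146
FD 13: (-12.861,-19.068) -> (-23.639,-11.798) [heading=146, draw]
Final: pos=(-23.639,-11.798), heading=146, 5 segment(s) drawn

Segment lengths:
  seg 1: (0,0) -> (6.151,9.119), length = 11
  seg 2: (6.151,9.119) -> (-5.033,-7.461), length = 20
  seg 3: (-5.033,-7.461) -> (-14.539,-21.555), length = 17
  seg 4: (-14.539,-21.555) -> (-12.861,-19.068), length = 3
  seg 5: (-12.861,-19.068) -> (-23.639,-11.798), length = 13
Total = 64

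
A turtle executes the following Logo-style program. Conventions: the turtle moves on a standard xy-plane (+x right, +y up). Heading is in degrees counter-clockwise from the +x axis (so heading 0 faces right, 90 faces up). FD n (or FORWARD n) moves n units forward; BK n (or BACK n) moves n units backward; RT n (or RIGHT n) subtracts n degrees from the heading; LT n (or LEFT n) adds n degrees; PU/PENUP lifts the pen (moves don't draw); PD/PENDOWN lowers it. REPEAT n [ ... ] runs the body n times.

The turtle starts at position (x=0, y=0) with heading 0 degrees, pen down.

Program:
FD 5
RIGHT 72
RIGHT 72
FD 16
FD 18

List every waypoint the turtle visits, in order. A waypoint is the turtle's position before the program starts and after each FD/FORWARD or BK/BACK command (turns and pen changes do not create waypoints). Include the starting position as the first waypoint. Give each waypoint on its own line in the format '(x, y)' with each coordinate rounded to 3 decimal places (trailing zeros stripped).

Answer: (0, 0)
(5, 0)
(-7.944, -9.405)
(-22.507, -19.985)

Derivation:
Executing turtle program step by step:
Start: pos=(0,0), heading=0, pen down
FD 5: (0,0) -> (5,0) [heading=0, draw]
RT 72: heading 0 -> 288
RT 72: heading 288 -> 216
FD 16: (5,0) -> (-7.944,-9.405) [heading=216, draw]
FD 18: (-7.944,-9.405) -> (-22.507,-19.985) [heading=216, draw]
Final: pos=(-22.507,-19.985), heading=216, 3 segment(s) drawn
Waypoints (4 total):
(0, 0)
(5, 0)
(-7.944, -9.405)
(-22.507, -19.985)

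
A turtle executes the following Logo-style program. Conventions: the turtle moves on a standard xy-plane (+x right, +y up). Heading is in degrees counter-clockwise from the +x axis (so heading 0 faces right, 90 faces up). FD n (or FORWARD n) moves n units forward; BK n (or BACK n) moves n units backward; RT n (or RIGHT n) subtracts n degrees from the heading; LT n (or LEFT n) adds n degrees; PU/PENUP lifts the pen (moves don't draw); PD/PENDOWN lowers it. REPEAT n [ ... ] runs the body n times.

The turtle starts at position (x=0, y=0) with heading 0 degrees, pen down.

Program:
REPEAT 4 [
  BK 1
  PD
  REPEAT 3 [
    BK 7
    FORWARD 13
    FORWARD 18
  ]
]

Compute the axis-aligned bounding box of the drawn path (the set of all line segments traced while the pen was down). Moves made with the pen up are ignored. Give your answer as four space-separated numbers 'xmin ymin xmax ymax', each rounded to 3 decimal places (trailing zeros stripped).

Executing turtle program step by step:
Start: pos=(0,0), heading=0, pen down
REPEAT 4 [
  -- iteration 1/4 --
  BK 1: (0,0) -> (-1,0) [heading=0, draw]
  PD: pen down
  REPEAT 3 [
    -- iteration 1/3 --
    BK 7: (-1,0) -> (-8,0) [heading=0, draw]
    FD 13: (-8,0) -> (5,0) [heading=0, draw]
    FD 18: (5,0) -> (23,0) [heading=0, draw]
    -- iteration 2/3 --
    BK 7: (23,0) -> (16,0) [heading=0, draw]
    FD 13: (16,0) -> (29,0) [heading=0, draw]
    FD 18: (29,0) -> (47,0) [heading=0, draw]
    -- iteration 3/3 --
    BK 7: (47,0) -> (40,0) [heading=0, draw]
    FD 13: (40,0) -> (53,0) [heading=0, draw]
    FD 18: (53,0) -> (71,0) [heading=0, draw]
  ]
  -- iteration 2/4 --
  BK 1: (71,0) -> (70,0) [heading=0, draw]
  PD: pen down
  REPEAT 3 [
    -- iteration 1/3 --
    BK 7: (70,0) -> (63,0) [heading=0, draw]
    FD 13: (63,0) -> (76,0) [heading=0, draw]
    FD 18: (76,0) -> (94,0) [heading=0, draw]
    -- iteration 2/3 --
    BK 7: (94,0) -> (87,0) [heading=0, draw]
    FD 13: (87,0) -> (100,0) [heading=0, draw]
    FD 18: (100,0) -> (118,0) [heading=0, draw]
    -- iteration 3/3 --
    BK 7: (118,0) -> (111,0) [heading=0, draw]
    FD 13: (111,0) -> (124,0) [heading=0, draw]
    FD 18: (124,0) -> (142,0) [heading=0, draw]
  ]
  -- iteration 3/4 --
  BK 1: (142,0) -> (141,0) [heading=0, draw]
  PD: pen down
  REPEAT 3 [
    -- iteration 1/3 --
    BK 7: (141,0) -> (134,0) [heading=0, draw]
    FD 13: (134,0) -> (147,0) [heading=0, draw]
    FD 18: (147,0) -> (165,0) [heading=0, draw]
    -- iteration 2/3 --
    BK 7: (165,0) -> (158,0) [heading=0, draw]
    FD 13: (158,0) -> (171,0) [heading=0, draw]
    FD 18: (171,0) -> (189,0) [heading=0, draw]
    -- iteration 3/3 --
    BK 7: (189,0) -> (182,0) [heading=0, draw]
    FD 13: (182,0) -> (195,0) [heading=0, draw]
    FD 18: (195,0) -> (213,0) [heading=0, draw]
  ]
  -- iteration 4/4 --
  BK 1: (213,0) -> (212,0) [heading=0, draw]
  PD: pen down
  REPEAT 3 [
    -- iteration 1/3 --
    BK 7: (212,0) -> (205,0) [heading=0, draw]
    FD 13: (205,0) -> (218,0) [heading=0, draw]
    FD 18: (218,0) -> (236,0) [heading=0, draw]
    -- iteration 2/3 --
    BK 7: (236,0) -> (229,0) [heading=0, draw]
    FD 13: (229,0) -> (242,0) [heading=0, draw]
    FD 18: (242,0) -> (260,0) [heading=0, draw]
    -- iteration 3/3 --
    BK 7: (260,0) -> (253,0) [heading=0, draw]
    FD 13: (253,0) -> (266,0) [heading=0, draw]
    FD 18: (266,0) -> (284,0) [heading=0, draw]
  ]
]
Final: pos=(284,0), heading=0, 40 segment(s) drawn

Segment endpoints: x in {-8, -1, 0, 5, 16, 23, 29, 40, 47, 53, 63, 70, 71, 76, 87, 94, 100, 111, 118, 124, 134, 141, 142, 147, 158, 165, 171, 182, 189, 195, 205, 212, 213, 218, 229, 236, 242, 253, 260, 266, 284}, y in {0}
xmin=-8, ymin=0, xmax=284, ymax=0

Answer: -8 0 284 0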